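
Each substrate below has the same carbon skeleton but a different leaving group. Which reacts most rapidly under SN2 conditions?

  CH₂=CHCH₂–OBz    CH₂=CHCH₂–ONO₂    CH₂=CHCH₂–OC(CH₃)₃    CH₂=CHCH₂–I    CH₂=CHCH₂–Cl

CH₂=CHCH₂–I

Same R in every case — rank the leaving groups.
Rank by basicity of the departing species: weakest base leaves most easily.
CH₂=CHCH₂–I loses I⁻: pKₐ(HI) ≈ -10
CH₂=CHCH₂–Cl loses Cl⁻: pKₐ(HCl) ≈ -7
CH₂=CHCH₂–ONO₂ loses NO₃⁻: pKₐ(HNO₃) ≈ -1.3
CH₂=CHCH₂–OBz loses PhCOO⁻: pKₐ(C₆H₅COOH) ≈ 4.2
CH₂=CHCH₂–OC(CH₃)₃ loses (CH₃)₃CO⁻: pKₐ(t-BuOH) ≈ 18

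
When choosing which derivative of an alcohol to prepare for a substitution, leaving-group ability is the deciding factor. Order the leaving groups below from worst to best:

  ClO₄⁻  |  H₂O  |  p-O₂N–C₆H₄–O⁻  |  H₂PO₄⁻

ClO₄⁻: pKₐ(HClO₄) ≈ -10 — extremely weak base; rarely used for safety reasons
H₂O: pKₐ(H₃O⁺) ≈ -1.7
H₂PO₄⁻: pKₐ(H₃PO₄) ≈ 2.1
p-O₂N–C₆H₄–O⁻: pKₐ(p-nitrophenol) ≈ 7.2
The question asks for worst first, so the sequence is read in increasing leaving-group ability.

p-O₂N–C₆H₄–O⁻ < H₂PO₄⁻ < H₂O < ClO₄⁻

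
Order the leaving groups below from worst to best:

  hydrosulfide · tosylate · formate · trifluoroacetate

hydrosulfide < formate < trifluoroacetate < tosylate

tosylate: pKₐ(p-CH₃C₆H₄SO₃H (TsOH)) ≈ -2.8
trifluoroacetate: pKₐ(CF₃COOH) ≈ 0.2
formate: pKₐ(HCOOH) ≈ 3.8
hydrosulfide: pKₐ(H₂S) ≈ 7
The question asks for worst first, so the sequence is read in increasing leaving-group ability.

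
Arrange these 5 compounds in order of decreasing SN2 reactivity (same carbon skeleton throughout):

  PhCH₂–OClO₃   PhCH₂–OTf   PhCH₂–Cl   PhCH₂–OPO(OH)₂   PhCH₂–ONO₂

Same R in every case — rank the leaving groups.
Rank by basicity of the departing species: weakest base leaves most easily.
PhCH₂–OTf loses OTf⁻: pKₐ(CF₃SO₃H (triflic acid)) ≈ -14
PhCH₂–OClO₃ loses ClO₄⁻: pKₐ(HClO₄) ≈ -10
PhCH₂–Cl loses Cl⁻: pKₐ(HCl) ≈ -7
PhCH₂–ONO₂ loses NO₃⁻: pKₐ(HNO₃) ≈ -1.3
PhCH₂–OPO(OH)₂ loses H₂PO₄⁻: pKₐ(H₃PO₄) ≈ 2.1

PhCH₂–OTf > PhCH₂–OClO₃ > PhCH₂–Cl > PhCH₂–ONO₂ > PhCH₂–OPO(OH)₂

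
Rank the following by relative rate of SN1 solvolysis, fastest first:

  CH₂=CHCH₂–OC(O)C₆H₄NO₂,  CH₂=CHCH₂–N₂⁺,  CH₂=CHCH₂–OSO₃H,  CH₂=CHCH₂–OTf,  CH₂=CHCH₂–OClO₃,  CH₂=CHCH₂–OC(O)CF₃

The skeletons are identical, so relative rate is governed entirely by leaving-group ability.
Leaving-group ability tracks the stability of the departed species; conjugate-acid pKₐ is the usual yardstick (lower pKₐ → better LG).
CH₂=CHCH₂–N₂⁺ loses N₂: no meaningful conjugate acid; N₂ departs as an exceptionally stable neutral molecule
CH₂=CHCH₂–OTf loses OTf⁻: pKₐ(CF₃SO₃H (triflic acid)) ≈ -14
CH₂=CHCH₂–OClO₃ loses ClO₄⁻: pKₐ(HClO₄) ≈ -10
CH₂=CHCH₂–OSO₃H loses HSO₄⁻: pKₐ(H₂SO₄) ≈ -3
CH₂=CHCH₂–OC(O)CF₃ loses CF₃COO⁻: pKₐ(CF₃COOH) ≈ 0.2
CH₂=CHCH₂–OC(O)C₆H₄NO₂ loses p-O₂N–C₆H₄–COO⁻: pKₐ(p-nitrobenzoic acid) ≈ 3.4

CH₂=CHCH₂–N₂⁺ > CH₂=CHCH₂–OTf > CH₂=CHCH₂–OClO₃ > CH₂=CHCH₂–OSO₃H > CH₂=CHCH₂–OC(O)CF₃ > CH₂=CHCH₂–OC(O)C₆H₄NO₂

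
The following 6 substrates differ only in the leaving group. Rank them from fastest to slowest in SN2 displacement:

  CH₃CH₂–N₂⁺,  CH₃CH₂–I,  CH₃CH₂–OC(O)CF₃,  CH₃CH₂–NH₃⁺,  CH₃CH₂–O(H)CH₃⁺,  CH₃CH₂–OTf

Same R in every case — rank the leaving groups.
The more stable X⁻ (or X) is on its own — i.e. the weaker a base it is — the better a leaving group it makes.
CH₃CH₂–N₂⁺ loses N₂: no meaningful conjugate acid; N₂ departs as an exceptionally stable neutral molecule
CH₃CH₂–OTf loses OTf⁻: pKₐ(CF₃SO₃H (triflic acid)) ≈ -14
CH₃CH₂–I loses I⁻: pKₐ(HI) ≈ -10
CH₃CH₂–O(H)CH₃⁺ loses R'OH: pKₐ(R'OH₂⁺) ≈ -2.4
CH₃CH₂–OC(O)CF₃ loses CF₃COO⁻: pKₐ(CF₃COOH) ≈ 0.2
CH₃CH₂–NH₃⁺ loses NH₃: pKₐ(NH₄⁺) ≈ 9.2

CH₃CH₂–N₂⁺ > CH₃CH₂–OTf > CH₃CH₂–I > CH₃CH₂–O(H)CH₃⁺ > CH₃CH₂–OC(O)CF₃ > CH₃CH₂–NH₃⁺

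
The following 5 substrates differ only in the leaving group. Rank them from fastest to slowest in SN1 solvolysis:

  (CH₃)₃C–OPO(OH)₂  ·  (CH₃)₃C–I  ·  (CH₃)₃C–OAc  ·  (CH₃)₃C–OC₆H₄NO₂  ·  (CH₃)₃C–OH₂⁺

(CH₃)₃C–I > (CH₃)₃C–OH₂⁺ > (CH₃)₃C–OPO(OH)₂ > (CH₃)₃C–OAc > (CH₃)₃C–OC₆H₄NO₂

Same R in every case — rank the leaving groups.
A good leaving group is a weak base: the lower the pKₐ of its conjugate acid, the more readily it departs.
(CH₃)₃C–I loses I⁻: pKₐ(HI) ≈ -10
(CH₃)₃C–OH₂⁺ loses H₂O: pKₐ(H₃O⁺) ≈ -1.7
(CH₃)₃C–OPO(OH)₂ loses H₂PO₄⁻: pKₐ(H₃PO₄) ≈ 2.1
(CH₃)₃C–OAc loses AcO⁻: pKₐ(CH₃COOH) ≈ 4.8
(CH₃)₃C–OC₆H₄NO₂ loses p-O₂N–C₆H₄–O⁻: pKₐ(p-nitrophenol) ≈ 7.2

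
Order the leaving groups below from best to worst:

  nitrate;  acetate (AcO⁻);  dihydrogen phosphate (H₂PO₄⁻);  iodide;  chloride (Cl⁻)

iodide > chloride (Cl⁻) > nitrate > dihydrogen phosphate (H₂PO₄⁻) > acetate (AcO⁻)

A good leaving group is a weak base: the lower the pKₐ of its conjugate acid, the more readily it departs.
iodide: pKₐ(HI) ≈ -10 — large, highly polarisable; very weak base
chloride (Cl⁻): pKₐ(HCl) ≈ -7
nitrate: pKₐ(HNO₃) ≈ -1.3 — resonance-delocalised over three oxygens
dihydrogen phosphate (H₂PO₄⁻): pKₐ(H₃PO₄) ≈ 2.1 — moderate base; biological leaving group after further activation
acetate (AcO⁻): pKₐ(CH₃COOH) ≈ 4.8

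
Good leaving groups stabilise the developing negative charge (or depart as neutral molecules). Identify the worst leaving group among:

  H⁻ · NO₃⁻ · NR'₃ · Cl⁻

Cl⁻: pKₐ(HCl) ≈ -7
NO₃⁻: pKₐ(HNO₃) ≈ -1.3
NR'₃: pKₐ(R'₃NH⁺) ≈ 10.7
H⁻: pKₐ(H₂) ≈ 36

H⁻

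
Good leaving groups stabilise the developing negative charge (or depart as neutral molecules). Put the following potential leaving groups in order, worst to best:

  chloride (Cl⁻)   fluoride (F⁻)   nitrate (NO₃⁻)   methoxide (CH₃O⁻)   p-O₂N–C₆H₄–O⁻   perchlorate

The more stable X⁻ (or X) is on its own — i.e. the weaker a base it is — the better a leaving group it makes.
perchlorate: pKₐ(HClO₄) ≈ -10 — extremely weak base; rarely used for safety reasons
chloride (Cl⁻): pKₐ(HCl) ≈ -7
nitrate (NO₃⁻): pKₐ(HNO₃) ≈ -1.3
fluoride (F⁻): pKₐ(HF) ≈ 3.2 — small and strongly basic; the poor halide leaving group
p-O₂N–C₆H₄–O⁻: pKₐ(p-nitrophenol) ≈ 7.2 — nitro group delocalises the charge; the classic chromogenic LG
methoxide (CH₃O⁻): pKₐ(CH₃OH) ≈ 15.5 — strong base; alkoxides do not leave unassisted
Listed from poorest to best leaving group as asked.

methoxide (CH₃O⁻) < p-O₂N–C₆H₄–O⁻ < fluoride (F⁻) < nitrate (NO₃⁻) < chloride (Cl⁻) < perchlorate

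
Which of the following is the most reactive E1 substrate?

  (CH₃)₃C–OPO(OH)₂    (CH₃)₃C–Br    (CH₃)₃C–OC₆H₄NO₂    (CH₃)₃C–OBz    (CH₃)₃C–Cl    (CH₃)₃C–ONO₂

(CH₃)₃C–Br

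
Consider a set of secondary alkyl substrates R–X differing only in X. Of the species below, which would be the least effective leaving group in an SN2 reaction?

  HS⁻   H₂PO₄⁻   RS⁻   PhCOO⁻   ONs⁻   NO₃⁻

The more stable X⁻ (or X) is on its own — i.e. the weaker a base it is — the better a leaving group it makes.
ONs⁻: pKₐ(p-O₂NC₆H₄SO₃H) ≈ -3.5
NO₃⁻: pKₐ(HNO₃) ≈ -1.3
H₂PO₄⁻: pKₐ(H₃PO₄) ≈ 2.1
PhCOO⁻: pKₐ(C₆H₅COOH) ≈ 4.2
HS⁻: pKₐ(H₂S) ≈ 7
RS⁻: pKₐ(RSH (a thiol)) ≈ 10.5

RS⁻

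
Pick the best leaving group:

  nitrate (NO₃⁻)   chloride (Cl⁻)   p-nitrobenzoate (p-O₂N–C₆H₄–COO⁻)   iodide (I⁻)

iodide (I⁻): pKₐ(HI) ≈ -10
chloride (Cl⁻): pKₐ(HCl) ≈ -7
nitrate (NO₃⁻): pKₐ(HNO₃) ≈ -1.3
p-nitrobenzoate (p-O₂N–C₆H₄–COO⁻): pKₐ(p-nitrobenzoic acid) ≈ 3.4

iodide (I⁻)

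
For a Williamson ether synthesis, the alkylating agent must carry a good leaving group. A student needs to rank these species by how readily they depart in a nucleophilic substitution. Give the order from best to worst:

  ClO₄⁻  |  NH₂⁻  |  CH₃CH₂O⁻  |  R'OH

Leaving-group ability tracks the stability of the departed species; conjugate-acid pKₐ is the usual yardstick (lower pKₐ → better LG).
ClO₄⁻: pKₐ(HClO₄) ≈ -10 — extremely weak base; rarely used for safety reasons
R'OH: pKₐ(R'OH₂⁺) ≈ -2.4 — neutral; leaves from a protonated ether (an oxonium ion, R–O(H)R'⁺)
CH₃CH₂O⁻: pKₐ(CH₃CH₂OH) ≈ 16 — strong base; alkoxides do not leave unassisted
NH₂⁻: pKₐ(NH₃) ≈ 38 — extremely strong base; never a leaving group

ClO₄⁻ > R'OH > CH₃CH₂O⁻ > NH₂⁻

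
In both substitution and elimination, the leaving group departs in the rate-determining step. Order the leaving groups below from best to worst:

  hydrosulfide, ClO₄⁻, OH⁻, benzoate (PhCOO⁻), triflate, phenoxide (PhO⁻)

The more stable X⁻ (or X) is on its own — i.e. the weaker a base it is — the better a leaving group it makes.
triflate: pKₐ(CF₃SO₃H (triflic acid)) ≈ -14
ClO₄⁻: pKₐ(HClO₄) ≈ -10 — extremely weak base; rarely used for safety reasons
benzoate (PhCOO⁻): pKₐ(C₆H₅COOH) ≈ 4.2
hydrosulfide: pKₐ(H₂S) ≈ 7
phenoxide (PhO⁻): pKₐ(C₆H₅OH (phenol)) ≈ 10
OH⁻: pKₐ(H₂O) ≈ 15.7 — strong base; essentially never leaves without prior activation

triflate > ClO₄⁻ > benzoate (PhCOO⁻) > hydrosulfide > phenoxide (PhO⁻) > OH⁻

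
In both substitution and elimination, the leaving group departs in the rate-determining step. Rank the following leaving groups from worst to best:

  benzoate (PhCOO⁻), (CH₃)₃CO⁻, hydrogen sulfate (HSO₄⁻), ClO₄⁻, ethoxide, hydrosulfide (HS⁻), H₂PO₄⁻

(CH₃)₃CO⁻ < ethoxide < hydrosulfide (HS⁻) < benzoate (PhCOO⁻) < H₂PO₄⁻ < hydrogen sulfate (HSO₄⁻) < ClO₄⁻

Leaving-group ability tracks the stability of the departed species; conjugate-acid pKₐ is the usual yardstick (lower pKₐ → better LG).
ClO₄⁻: pKₐ(HClO₄) ≈ -10 — extremely weak base; rarely used for safety reasons
hydrogen sulfate (HSO₄⁻): pKₐ(H₂SO₄) ≈ -3
H₂PO₄⁻: pKₐ(H₃PO₄) ≈ 2.1 — moderate base; biological leaving group after further activation
benzoate (PhCOO⁻): pKₐ(C₆H₅COOH) ≈ 4.2
hydrosulfide (HS⁻): pKₐ(H₂S) ≈ 7 — larger and more polarisable than the oxygen analogue
ethoxide: pKₐ(CH₃CH₂OH) ≈ 16 — strong base; alkoxides do not leave unassisted
(CH₃)₃CO⁻: pKₐ(t-BuOH) ≈ 18 — bulky, strongly basic alkoxide
Reversing gives the worst-to-best order requested.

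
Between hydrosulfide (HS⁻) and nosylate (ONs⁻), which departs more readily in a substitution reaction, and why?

nosylate (ONs⁻)

nosylate (ONs⁻) is the better leaving group.
pKₐ(p-O₂NC₆H₄SO₃H) ≈ -3.5 versus pKₐ(H₂S) ≈ 7: nosylate (ONs⁻) is the much weaker base.
P-nitro group further stabilises the sulfonate.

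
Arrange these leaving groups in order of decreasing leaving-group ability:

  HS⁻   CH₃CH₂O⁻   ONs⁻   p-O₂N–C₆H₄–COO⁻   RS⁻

ONs⁻ > p-O₂N–C₆H₄–COO⁻ > HS⁻ > RS⁻ > CH₃CH₂O⁻

The more stable X⁻ (or X) is on its own — i.e. the weaker a base it is — the better a leaving group it makes.
ONs⁻: pKₐ(p-O₂NC₆H₄SO₃H) ≈ -3.5 — p-nitro group further stabilises the sulfonate
p-O₂N–C₆H₄–COO⁻: pKₐ(p-nitrobenzoic acid) ≈ 3.4
HS⁻: pKₐ(H₂S) ≈ 7 — larger and more polarisable than the oxygen analogue
RS⁻: pKₐ(RSH (a thiol)) ≈ 10.5 — moderately basic; rarely leaves without activation
CH₃CH₂O⁻: pKₐ(CH₃CH₂OH) ≈ 16 — strong base; alkoxides do not leave unassisted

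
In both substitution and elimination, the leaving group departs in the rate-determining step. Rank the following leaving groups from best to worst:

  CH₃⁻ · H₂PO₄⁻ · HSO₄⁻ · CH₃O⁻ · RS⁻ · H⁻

HSO₄⁻ > H₂PO₄⁻ > RS⁻ > CH₃O⁻ > H⁻ > CH₃⁻

HSO₄⁻: pKₐ(H₂SO₄) ≈ -3
H₂PO₄⁻: pKₐ(H₃PO₄) ≈ 2.1
RS⁻: pKₐ(RSH (a thiol)) ≈ 10.5
CH₃O⁻: pKₐ(CH₃OH) ≈ 15.5
H⁻: pKₐ(H₂) ≈ 36
CH₃⁻: pKₐ(CH₄) ≈ 48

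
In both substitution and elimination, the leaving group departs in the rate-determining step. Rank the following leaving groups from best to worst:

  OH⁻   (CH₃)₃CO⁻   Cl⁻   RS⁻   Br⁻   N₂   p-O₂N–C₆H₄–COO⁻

N₂ > Br⁻ > Cl⁻ > p-O₂N–C₆H₄–COO⁻ > RS⁻ > OH⁻ > (CH₃)₃CO⁻

A good leaving group is a weak base: the lower the pKₐ of its conjugate acid, the more readily it departs.
N₂: no meaningful conjugate acid; N₂ departs as an exceptionally stable neutral molecule
Br⁻: pKₐ(HBr) ≈ -9
Cl⁻: pKₐ(HCl) ≈ -7
p-O₂N–C₆H₄–COO⁻: pKₐ(p-nitrobenzoic acid) ≈ 3.4
RS⁻: pKₐ(RSH (a thiol)) ≈ 10.5
OH⁻: pKₐ(H₂O) ≈ 15.7
(CH₃)₃CO⁻: pKₐ(t-BuOH) ≈ 18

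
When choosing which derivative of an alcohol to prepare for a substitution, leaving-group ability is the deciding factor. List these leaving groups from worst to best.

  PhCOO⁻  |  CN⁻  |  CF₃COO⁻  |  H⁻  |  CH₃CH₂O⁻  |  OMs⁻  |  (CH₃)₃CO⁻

OMs⁻: pKₐ(CH₃SO₃H (MsOH)) ≈ -1.9
CF₃COO⁻: pKₐ(CF₃COOH) ≈ 0.2
PhCOO⁻: pKₐ(C₆H₅COOH) ≈ 4.2
CN⁻: pKₐ(HCN) ≈ 9.2
CH₃CH₂O⁻: pKₐ(CH₃CH₂OH) ≈ 16
(CH₃)₃CO⁻: pKₐ(t-BuOH) ≈ 18
H⁻: pKₐ(H₂) ≈ 36
Reversing gives the worst-to-best order requested.

H⁻ < (CH₃)₃CO⁻ < CH₃CH₂O⁻ < CN⁻ < PhCOO⁻ < CF₃COO⁻ < OMs⁻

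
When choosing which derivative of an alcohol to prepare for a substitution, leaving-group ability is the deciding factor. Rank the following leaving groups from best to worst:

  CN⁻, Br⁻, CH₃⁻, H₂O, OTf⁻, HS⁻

OTf⁻ > Br⁻ > H₂O > HS⁻ > CN⁻ > CH₃⁻

A good leaving group is a weak base: the lower the pKₐ of its conjugate acid, the more readily it departs.
OTf⁻: pKₐ(CF₃SO₃H (triflic acid)) ≈ -14
Br⁻: pKₐ(HBr) ≈ -9
H₂O: pKₐ(H₃O⁺) ≈ -1.7 — neutral; leaves from a protonated alcohol (R–OH₂⁺)
HS⁻: pKₐ(H₂S) ≈ 7
CN⁻: pKₐ(HCN) ≈ 9.2 — sp carbon stabilises the charge somewhat, but still a poor LG
CH₃⁻: pKₐ(CH₄) ≈ 48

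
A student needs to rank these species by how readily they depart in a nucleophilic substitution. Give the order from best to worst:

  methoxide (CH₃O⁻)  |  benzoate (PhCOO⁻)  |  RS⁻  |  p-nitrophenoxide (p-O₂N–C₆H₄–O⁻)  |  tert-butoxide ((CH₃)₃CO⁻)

benzoate (PhCOO⁻) > p-nitrophenoxide (p-O₂N–C₆H₄–O⁻) > RS⁻ > methoxide (CH₃O⁻) > tert-butoxide ((CH₃)₃CO⁻)

Leaving-group ability tracks the stability of the departed species; conjugate-acid pKₐ is the usual yardstick (lower pKₐ → better LG).
benzoate (PhCOO⁻): pKₐ(C₆H₅COOH) ≈ 4.2
p-nitrophenoxide (p-O₂N–C₆H₄–O⁻): pKₐ(p-nitrophenol) ≈ 7.2
RS⁻: pKₐ(RSH (a thiol)) ≈ 10.5
methoxide (CH₃O⁻): pKₐ(CH₃OH) ≈ 15.5
tert-butoxide ((CH₃)₃CO⁻): pKₐ(t-BuOH) ≈ 18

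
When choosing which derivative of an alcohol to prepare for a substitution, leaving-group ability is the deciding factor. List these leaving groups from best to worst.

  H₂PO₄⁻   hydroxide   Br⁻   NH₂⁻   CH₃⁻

Br⁻ > H₂PO₄⁻ > hydroxide > NH₂⁻ > CH₃⁻

Rank by basicity of the departing species: weakest base leaves most easily.
Br⁻: pKₐ(HBr) ≈ -9 — weak base; good leaving group
H₂PO₄⁻: pKₐ(H₃PO₄) ≈ 2.1
hydroxide: pKₐ(H₂O) ≈ 15.7 — strong base; essentially never leaves without prior activation
NH₂⁻: pKₐ(NH₃) ≈ 38
CH₃⁻: pKₐ(CH₄) ≈ 48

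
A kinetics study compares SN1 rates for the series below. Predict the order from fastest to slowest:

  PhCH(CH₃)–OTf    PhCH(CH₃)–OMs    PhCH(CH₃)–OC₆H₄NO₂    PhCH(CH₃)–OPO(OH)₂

PhCH(CH₃)–OTf > PhCH(CH₃)–OMs > PhCH(CH₃)–OPO(OH)₂ > PhCH(CH₃)–OC₆H₄NO₂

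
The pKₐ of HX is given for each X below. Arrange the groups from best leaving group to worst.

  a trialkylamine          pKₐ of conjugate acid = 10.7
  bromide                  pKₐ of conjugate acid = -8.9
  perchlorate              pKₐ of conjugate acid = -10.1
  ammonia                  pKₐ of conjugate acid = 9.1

Lower conjugate-acid pKₐ ⇒ weaker base ⇒ better leaving group.
Sorting by the given values: perchlorate (-10.1), bromide (-8.9), ammonia (9.1), a trialkylamine (10.7).

perchlorate > bromide > ammonia > a trialkylamine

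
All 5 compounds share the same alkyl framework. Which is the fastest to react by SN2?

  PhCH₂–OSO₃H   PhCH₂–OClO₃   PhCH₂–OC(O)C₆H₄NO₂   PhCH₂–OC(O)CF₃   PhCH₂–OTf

PhCH₂–OTf

The skeletons are identical, so relative rate is governed entirely by leaving-group ability.
A good leaving group is a weak base: the lower the pKₐ of its conjugate acid, the more readily it departs.
PhCH₂–OTf loses OTf⁻: pKₐ(CF₃SO₃H (triflic acid)) ≈ -14
PhCH₂–OClO₃ loses ClO₄⁻: pKₐ(HClO₄) ≈ -10
PhCH₂–OSO₃H loses HSO₄⁻: pKₐ(H₂SO₄) ≈ -3
PhCH₂–OC(O)CF₃ loses CF₃COO⁻: pKₐ(CF₃COOH) ≈ 0.2
PhCH₂–OC(O)C₆H₄NO₂ loses p-O₂N–C₆H₄–COO⁻: pKₐ(p-nitrobenzoic acid) ≈ 3.4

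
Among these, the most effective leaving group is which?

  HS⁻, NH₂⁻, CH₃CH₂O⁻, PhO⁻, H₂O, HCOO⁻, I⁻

I⁻

Rank by basicity of the departing species: weakest base leaves most easily.
I⁻: pKₐ(HI) ≈ -10
H₂O: pKₐ(H₃O⁺) ≈ -1.7
HCOO⁻: pKₐ(HCOOH) ≈ 3.8
HS⁻: pKₐ(H₂S) ≈ 7
PhO⁻: pKₐ(C₆H₅OH (phenol)) ≈ 10
CH₃CH₂O⁻: pKₐ(CH₃CH₂OH) ≈ 16
NH₂⁻: pKₐ(NH₃) ≈ 38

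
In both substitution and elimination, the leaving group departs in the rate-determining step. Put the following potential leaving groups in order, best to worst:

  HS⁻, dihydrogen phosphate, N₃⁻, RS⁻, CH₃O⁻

dihydrogen phosphate > N₃⁻ > HS⁻ > RS⁻ > CH₃O⁻

Rank by basicity of the departing species: weakest base leaves most easily.
dihydrogen phosphate: pKₐ(H₃PO₄) ≈ 2.1
N₃⁻: pKₐ(HN₃) ≈ 4.7
HS⁻: pKₐ(H₂S) ≈ 7
RS⁻: pKₐ(RSH (a thiol)) ≈ 10.5
CH₃O⁻: pKₐ(CH₃OH) ≈ 15.5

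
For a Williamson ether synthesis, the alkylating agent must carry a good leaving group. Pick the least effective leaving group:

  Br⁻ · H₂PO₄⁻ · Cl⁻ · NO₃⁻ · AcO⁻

Leaving-group ability tracks the stability of the departed species; conjugate-acid pKₐ is the usual yardstick (lower pKₐ → better LG).
Br⁻: pKₐ(HBr) ≈ -9
Cl⁻: pKₐ(HCl) ≈ -7
NO₃⁻: pKₐ(HNO₃) ≈ -1.3
H₂PO₄⁻: pKₐ(H₃PO₄) ≈ 2.1
AcO⁻: pKₐ(CH₃COOH) ≈ 4.8

AcO⁻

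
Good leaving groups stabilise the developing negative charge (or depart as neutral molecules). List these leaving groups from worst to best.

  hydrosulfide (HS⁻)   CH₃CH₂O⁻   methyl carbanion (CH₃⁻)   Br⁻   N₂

A good leaving group is a weak base: the lower the pKₐ of its conjugate acid, the more readily it departs.
N₂: no meaningful conjugate acid; N₂ departs as an exceptionally stable neutral molecule
Br⁻: pKₐ(HBr) ≈ -9 — weak base; good leaving group
hydrosulfide (HS⁻): pKₐ(H₂S) ≈ 7 — larger and more polarisable than the oxygen analogue
CH₃CH₂O⁻: pKₐ(CH₃CH₂OH) ≈ 16 — strong base; alkoxides do not leave unassisted
methyl carbanion (CH₃⁻): pKₐ(CH₄) ≈ 48
Listed from poorest to best leaving group as asked.

methyl carbanion (CH₃⁻) < CH₃CH₂O⁻ < hydrosulfide (HS⁻) < Br⁻ < N₂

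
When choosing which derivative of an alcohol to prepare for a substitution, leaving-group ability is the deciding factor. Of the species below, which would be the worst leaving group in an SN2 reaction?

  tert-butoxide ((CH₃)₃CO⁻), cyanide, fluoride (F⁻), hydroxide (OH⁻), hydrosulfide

tert-butoxide ((CH₃)₃CO⁻)

A good leaving group is a weak base: the lower the pKₐ of its conjugate acid, the more readily it departs.
fluoride (F⁻): pKₐ(HF) ≈ 3.2
hydrosulfide: pKₐ(H₂S) ≈ 7
cyanide: pKₐ(HCN) ≈ 9.2
hydroxide (OH⁻): pKₐ(H₂O) ≈ 15.7
tert-butoxide ((CH₃)₃CO⁻): pKₐ(t-BuOH) ≈ 18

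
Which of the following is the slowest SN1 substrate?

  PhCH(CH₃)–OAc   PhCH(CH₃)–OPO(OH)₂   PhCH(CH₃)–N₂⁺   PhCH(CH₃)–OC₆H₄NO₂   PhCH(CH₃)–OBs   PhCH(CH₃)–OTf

Identical carbon frameworks mean the comparison reduces to leaving-group quality.
Leaving-group ability tracks the stability of the departed species; conjugate-acid pKₐ is the usual yardstick (lower pKₐ → better LG).
PhCH(CH₃)–N₂⁺ loses N₂: no meaningful conjugate acid; N₂ departs as an exceptionally stable neutral molecule
PhCH(CH₃)–OTf loses OTf⁻: pKₐ(CF₃SO₃H (triflic acid)) ≈ -14
PhCH(CH₃)–OBs loses OBs⁻: pKₐ(p-BrC₆H₄SO₃H) ≈ -2.8
PhCH(CH₃)–OPO(OH)₂ loses H₂PO₄⁻: pKₐ(H₃PO₄) ≈ 2.1
PhCH(CH₃)–OAc loses AcO⁻: pKₐ(CH₃COOH) ≈ 4.8
PhCH(CH₃)–OC₆H₄NO₂ loses p-O₂N–C₆H₄–O⁻: pKₐ(p-nitrophenol) ≈ 7.2

PhCH(CH₃)–OC₆H₄NO₂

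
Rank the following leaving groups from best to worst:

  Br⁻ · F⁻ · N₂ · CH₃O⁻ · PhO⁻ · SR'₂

N₂: no meaningful conjugate acid; N₂ departs as an exceptionally stable neutral molecule
Br⁻: pKₐ(HBr) ≈ -9
SR'₂: pKₐ(R'₂SH⁺) ≈ -7
F⁻: pKₐ(HF) ≈ 3.2
PhO⁻: pKₐ(C₆H₅OH (phenol)) ≈ 10
CH₃O⁻: pKₐ(CH₃OH) ≈ 15.5

N₂ > Br⁻ > SR'₂ > F⁻ > PhO⁻ > CH₃O⁻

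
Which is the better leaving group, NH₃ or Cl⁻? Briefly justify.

Cl⁻ is the better leaving group.
pKₐ(HCl) ≈ -7 versus pKₐ(NH₄⁺) ≈ 9.2: Cl⁻ is the much weaker base.
Moderately weak base.

Cl⁻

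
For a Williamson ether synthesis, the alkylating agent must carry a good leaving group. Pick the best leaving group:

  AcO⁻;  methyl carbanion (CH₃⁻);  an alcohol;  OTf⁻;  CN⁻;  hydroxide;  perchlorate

OTf⁻: pKₐ(CF₃SO₃H (triflic acid)) ≈ -14
perchlorate: pKₐ(HClO₄) ≈ -10
an alcohol: pKₐ(R'OH₂⁺) ≈ -2.4
AcO⁻: pKₐ(CH₃COOH) ≈ 4.8
CN⁻: pKₐ(HCN) ≈ 9.2
hydroxide: pKₐ(H₂O) ≈ 15.7
methyl carbanion (CH₃⁻): pKₐ(CH₄) ≈ 48

OTf⁻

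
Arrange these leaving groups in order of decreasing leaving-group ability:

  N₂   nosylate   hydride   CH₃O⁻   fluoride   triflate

N₂: no meaningful conjugate acid; N₂ departs as an exceptionally stable neutral molecule
triflate: pKₐ(CF₃SO₃H (triflic acid)) ≈ -14
nosylate: pKₐ(p-O₂NC₆H₄SO₃H) ≈ -3.5
fluoride: pKₐ(HF) ≈ 3.2
CH₃O⁻: pKₐ(CH₃OH) ≈ 15.5
hydride: pKₐ(H₂) ≈ 36

N₂ > triflate > nosylate > fluoride > CH₃O⁻ > hydride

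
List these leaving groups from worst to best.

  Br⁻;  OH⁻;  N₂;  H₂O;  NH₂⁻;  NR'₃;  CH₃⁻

The more stable X⁻ (or X) is on its own — i.e. the weaker a base it is — the better a leaving group it makes.
N₂: no meaningful conjugate acid; N₂ departs as an exceptionally stable neutral molecule
Br⁻: pKₐ(HBr) ≈ -9 — weak base; good leaving group
H₂O: pKₐ(H₃O⁺) ≈ -1.7 — neutral; leaves from a protonated alcohol (R–OH₂⁺)
NR'₃: pKₐ(R'₃NH⁺) ≈ 10.7
OH⁻: pKₐ(H₂O) ≈ 15.7 — strong base; essentially never leaves without prior activation
NH₂⁻: pKₐ(NH₃) ≈ 38 — extremely strong base; never a leaving group
CH₃⁻: pKₐ(CH₄) ≈ 48
The question asks for worst first, so the sequence is read in increasing leaving-group ability.

CH₃⁻ < NH₂⁻ < OH⁻ < NR'₃ < H₂O < Br⁻ < N₂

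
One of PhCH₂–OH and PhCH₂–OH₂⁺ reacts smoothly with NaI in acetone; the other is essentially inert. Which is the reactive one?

PhCH₂–OH₂⁺

From PhCH₂–OH the departing group would be OH⁻ (pKₐ(H₂O) ≈ 15.7). Strong base; essentially never leaves without prior activation.
From PhCH₂–OH₂⁺ the leaving group is H₂O (pKₐ(H₃O⁺) ≈ -1.7). Neutral; leaves from a protonated alcohol (R–OH₂⁺).
(In practice PhCH₂–OH₂⁺ is made from PhCH₂–OH by protonation with strong acid, converting the leaving group from hydroxide to neutral water.)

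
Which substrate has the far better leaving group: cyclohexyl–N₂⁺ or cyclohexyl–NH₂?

cyclohexyl–N₂⁺

From cyclohexyl–NH₂ the departing group would be NH₂⁻ (pKₐ(NH₃) ≈ 38). Extremely strong base; never a leaving group.
From cyclohexyl–N₂⁺ the leaving group is N₂ (no meaningful conjugate acid; N₂ departs as an exceptionally stable neutral molecule).
(In practice cyclohexyl–N₂⁺ is made from cyclohexyl–NH₂ by diazotisation (NaNO₂ / HCl, 0 °C), generating a diazonium salt that expels N₂.)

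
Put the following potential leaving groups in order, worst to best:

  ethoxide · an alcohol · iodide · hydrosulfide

ethoxide < hydrosulfide < an alcohol < iodide

A good leaving group is a weak base: the lower the pKₐ of its conjugate acid, the more readily it departs.
iodide: pKₐ(HI) ≈ -10 — large, highly polarisable; very weak base
an alcohol: pKₐ(R'OH₂⁺) ≈ -2.4
hydrosulfide: pKₐ(H₂S) ≈ 7
ethoxide: pKₐ(CH₃CH₂OH) ≈ 16
Reversing gives the worst-to-best order requested.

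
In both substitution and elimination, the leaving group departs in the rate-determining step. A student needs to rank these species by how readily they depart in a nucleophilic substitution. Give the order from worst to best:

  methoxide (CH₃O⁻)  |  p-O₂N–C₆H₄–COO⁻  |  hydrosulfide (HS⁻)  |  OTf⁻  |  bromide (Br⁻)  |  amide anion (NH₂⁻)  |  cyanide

Rank by basicity of the departing species: weakest base leaves most easily.
OTf⁻: pKₐ(CF₃SO₃H (triflic acid)) ≈ -14 — charge spread over three oxygens and a CF₃ group; the premier leaving group in synthesis
bromide (Br⁻): pKₐ(HBr) ≈ -9 — weak base; good leaving group
p-O₂N–C₆H₄–COO⁻: pKₐ(p-nitrobenzoic acid) ≈ 3.4
hydrosulfide (HS⁻): pKₐ(H₂S) ≈ 7
cyanide: pKₐ(HCN) ≈ 9.2
methoxide (CH₃O⁻): pKₐ(CH₃OH) ≈ 15.5 — strong base; alkoxides do not leave unassisted
amide anion (NH₂⁻): pKₐ(NH₃) ≈ 38
The question asks for worst first, so the sequence is read in increasing leaving-group ability.

amide anion (NH₂⁻) < methoxide (CH₃O⁻) < cyanide < hydrosulfide (HS⁻) < p-O₂N–C₆H₄–COO⁻ < bromide (Br⁻) < OTf⁻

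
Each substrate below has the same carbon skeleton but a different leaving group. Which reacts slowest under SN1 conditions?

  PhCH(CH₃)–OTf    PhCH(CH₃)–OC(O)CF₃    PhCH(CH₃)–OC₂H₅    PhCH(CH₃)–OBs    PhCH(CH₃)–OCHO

The skeletons are identical, so relative rate is governed entirely by leaving-group ability.
Leaving-group ability tracks the stability of the departed species; conjugate-acid pKₐ is the usual yardstick (lower pKₐ → better LG).
PhCH(CH₃)–OTf loses OTf⁻: pKₐ(CF₃SO₃H (triflic acid)) ≈ -14
PhCH(CH₃)–OBs loses OBs⁻: pKₐ(p-BrC₆H₄SO₃H) ≈ -2.8
PhCH(CH₃)–OC(O)CF₃ loses CF₃COO⁻: pKₐ(CF₃COOH) ≈ 0.2
PhCH(CH₃)–OCHO loses HCOO⁻: pKₐ(HCOOH) ≈ 3.8
PhCH(CH₃)–OC₂H₅ loses CH₃CH₂O⁻: pKₐ(CH₃CH₂OH) ≈ 16

PhCH(CH₃)–OC₂H₅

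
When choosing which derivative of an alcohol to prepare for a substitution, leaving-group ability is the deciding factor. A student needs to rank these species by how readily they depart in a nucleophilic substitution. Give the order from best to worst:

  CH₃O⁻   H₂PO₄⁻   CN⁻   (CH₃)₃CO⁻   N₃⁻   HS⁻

H₂PO₄⁻ > N₃⁻ > HS⁻ > CN⁻ > CH₃O⁻ > (CH₃)₃CO⁻

H₂PO₄⁻: pKₐ(H₃PO₄) ≈ 2.1
N₃⁻: pKₐ(HN₃) ≈ 4.7
HS⁻: pKₐ(H₂S) ≈ 7
CN⁻: pKₐ(HCN) ≈ 9.2
CH₃O⁻: pKₐ(CH₃OH) ≈ 15.5
(CH₃)₃CO⁻: pKₐ(t-BuOH) ≈ 18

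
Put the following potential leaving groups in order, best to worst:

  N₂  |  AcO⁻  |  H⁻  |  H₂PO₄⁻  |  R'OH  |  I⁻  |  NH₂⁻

N₂ > I⁻ > R'OH > H₂PO₄⁻ > AcO⁻ > H⁻ > NH₂⁻

Rank by basicity of the departing species: weakest base leaves most easily.
N₂: no meaningful conjugate acid; N₂ departs as an exceptionally stable neutral molecule
I⁻: pKₐ(HI) ≈ -10
R'OH: pKₐ(R'OH₂⁺) ≈ -2.4
H₂PO₄⁻: pKₐ(H₃PO₄) ≈ 2.1
AcO⁻: pKₐ(CH₃COOH) ≈ 4.8
H⁻: pKₐ(H₂) ≈ 36
NH₂⁻: pKₐ(NH₃) ≈ 38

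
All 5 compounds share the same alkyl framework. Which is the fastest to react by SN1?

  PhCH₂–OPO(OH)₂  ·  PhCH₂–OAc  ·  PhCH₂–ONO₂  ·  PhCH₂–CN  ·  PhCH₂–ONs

PhCH₂–ONs

With the same alkyl group throughout, only the leaving group differentiates the rates.
The more stable X⁻ (or X) is on its own — i.e. the weaker a base it is — the better a leaving group it makes.
PhCH₂–ONs loses ONs⁻: pKₐ(p-O₂NC₆H₄SO₃H) ≈ -3.5
PhCH₂–ONO₂ loses NO₃⁻: pKₐ(HNO₃) ≈ -1.3
PhCH₂–OPO(OH)₂ loses H₂PO₄⁻: pKₐ(H₃PO₄) ≈ 2.1
PhCH₂–OAc loses AcO⁻: pKₐ(CH₃COOH) ≈ 4.8
PhCH₂–CN loses CN⁻: pKₐ(HCN) ≈ 9.2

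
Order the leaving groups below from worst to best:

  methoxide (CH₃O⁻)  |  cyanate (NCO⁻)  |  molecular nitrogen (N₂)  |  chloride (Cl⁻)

The more stable X⁻ (or X) is on its own — i.e. the weaker a base it is — the better a leaving group it makes.
molecular nitrogen (N₂): no meaningful conjugate acid; N₂ departs as an exceptionally stable neutral molecule
chloride (Cl⁻): pKₐ(HCl) ≈ -7
cyanate (NCO⁻): pKₐ(HOCN) ≈ 3.5
methoxide (CH₃O⁻): pKₐ(CH₃OH) ≈ 15.5
Reversing gives the worst-to-best order requested.

methoxide (CH₃O⁻) < cyanate (NCO⁻) < chloride (Cl⁻) < molecular nitrogen (N₂)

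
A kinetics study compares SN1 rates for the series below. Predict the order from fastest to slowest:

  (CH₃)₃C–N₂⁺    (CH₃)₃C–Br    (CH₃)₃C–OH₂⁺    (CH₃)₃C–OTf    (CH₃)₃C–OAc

(CH₃)₃C–N₂⁺ > (CH₃)₃C–OTf > (CH₃)₃C–Br > (CH₃)₃C–OH₂⁺ > (CH₃)₃C–OAc

The skeletons are identical, so relative rate is governed entirely by leaving-group ability.
A good leaving group is a weak base: the lower the pKₐ of its conjugate acid, the more readily it departs.
(CH₃)₃C–N₂⁺ loses N₂: no meaningful conjugate acid; N₂ departs as an exceptionally stable neutral molecule
(CH₃)₃C–OTf loses OTf⁻: pKₐ(CF₃SO₃H (triflic acid)) ≈ -14
(CH₃)₃C–Br loses Br⁻: pKₐ(HBr) ≈ -9
(CH₃)₃C–OH₂⁺ loses H₂O: pKₐ(H₃O⁺) ≈ -1.7
(CH₃)₃C–OAc loses AcO⁻: pKₐ(CH₃COOH) ≈ 4.8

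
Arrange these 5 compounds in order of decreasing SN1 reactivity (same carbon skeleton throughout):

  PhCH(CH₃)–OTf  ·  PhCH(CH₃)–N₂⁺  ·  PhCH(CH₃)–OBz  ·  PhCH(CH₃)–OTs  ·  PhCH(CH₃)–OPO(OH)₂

With the same alkyl group throughout, only the leaving group differentiates the rates.
A good leaving group is a weak base: the lower the pKₐ of its conjugate acid, the more readily it departs.
PhCH(CH₃)–N₂⁺ loses N₂: no meaningful conjugate acid; N₂ departs as an exceptionally stable neutral molecule
PhCH(CH₃)–OTf loses OTf⁻: pKₐ(CF₃SO₃H (triflic acid)) ≈ -14
PhCH(CH₃)–OTs loses OTs⁻: pKₐ(p-CH₃C₆H₄SO₃H (TsOH)) ≈ -2.8
PhCH(CH₃)–OPO(OH)₂ loses H₂PO₄⁻: pKₐ(H₃PO₄) ≈ 2.1
PhCH(CH₃)–OBz loses PhCOO⁻: pKₐ(C₆H₅COOH) ≈ 4.2

PhCH(CH₃)–N₂⁺ > PhCH(CH₃)–OTf > PhCH(CH₃)–OTs > PhCH(CH₃)–OPO(OH)₂ > PhCH(CH₃)–OBz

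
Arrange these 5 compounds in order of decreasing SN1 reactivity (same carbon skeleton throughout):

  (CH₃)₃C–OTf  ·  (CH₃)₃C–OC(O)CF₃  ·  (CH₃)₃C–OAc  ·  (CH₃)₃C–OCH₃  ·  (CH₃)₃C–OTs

With the same alkyl group throughout, only the leaving group differentiates the rates.
Leaving-group ability tracks the stability of the departed species; conjugate-acid pKₐ is the usual yardstick (lower pKₐ → better LG).
(CH₃)₃C–OTf loses OTf⁻: pKₐ(CF₃SO₃H (triflic acid)) ≈ -14
(CH₃)₃C–OTs loses OTs⁻: pKₐ(p-CH₃C₆H₄SO₃H (TsOH)) ≈ -2.8
(CH₃)₃C–OC(O)CF₃ loses CF₃COO⁻: pKₐ(CF₃COOH) ≈ 0.2
(CH₃)₃C–OAc loses AcO⁻: pKₐ(CH₃COOH) ≈ 4.8
(CH₃)₃C–OCH₃ loses CH₃O⁻: pKₐ(CH₃OH) ≈ 15.5

(CH₃)₃C–OTf > (CH₃)₃C–OTs > (CH₃)₃C–OC(O)CF₃ > (CH₃)₃C–OAc > (CH₃)₃C–OCH₃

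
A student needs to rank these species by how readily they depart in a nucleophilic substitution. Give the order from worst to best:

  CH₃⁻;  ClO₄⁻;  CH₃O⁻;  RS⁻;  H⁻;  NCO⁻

A good leaving group is a weak base: the lower the pKₐ of its conjugate acid, the more readily it departs.
ClO₄⁻: pKₐ(HClO₄) ≈ -10
NCO⁻: pKₐ(HOCN) ≈ 3.5 — resonance between N and O
RS⁻: pKₐ(RSH (a thiol)) ≈ 10.5 — moderately basic; rarely leaves without activation
CH₃O⁻: pKₐ(CH₃OH) ≈ 15.5 — strong base; alkoxides do not leave unassisted
H⁻: pKₐ(H₂) ≈ 36 — extremely strong base; leaves only in special hydride-transfer contexts
CH₃⁻: pKₐ(CH₄) ≈ 48
The question asks for worst first, so the sequence is read in increasing leaving-group ability.

CH₃⁻ < H⁻ < CH₃O⁻ < RS⁻ < NCO⁻ < ClO₄⁻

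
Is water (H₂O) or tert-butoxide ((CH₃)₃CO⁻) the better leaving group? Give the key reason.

water (H₂O) is the better leaving group.
pKₐ(H₃O⁺) ≈ -1.7 versus pKₐ(t-BuOH) ≈ 18: water (H₂O) is the much weaker base.
Neutral; leaves from a protonated alcohol (R–OH₂⁺).

water (H₂O)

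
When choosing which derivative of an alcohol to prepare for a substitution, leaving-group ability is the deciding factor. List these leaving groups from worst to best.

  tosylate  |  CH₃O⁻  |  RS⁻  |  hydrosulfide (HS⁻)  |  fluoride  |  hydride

The more stable X⁻ (or X) is on its own — i.e. the weaker a base it is — the better a leaving group it makes.
tosylate: pKₐ(p-CH₃C₆H₄SO₃H (TsOH)) ≈ -2.8
fluoride: pKₐ(HF) ≈ 3.2
hydrosulfide (HS⁻): pKₐ(H₂S) ≈ 7 — larger and more polarisable than the oxygen analogue
RS⁻: pKₐ(RSH (a thiol)) ≈ 10.5 — moderately basic; rarely leaves without activation
CH₃O⁻: pKₐ(CH₃OH) ≈ 15.5
hydride: pKₐ(H₂) ≈ 36 — extremely strong base; leaves only in special hydride-transfer contexts
Listed from poorest to best leaving group as asked.

hydride < CH₃O⁻ < RS⁻ < hydrosulfide (HS⁻) < fluoride < tosylate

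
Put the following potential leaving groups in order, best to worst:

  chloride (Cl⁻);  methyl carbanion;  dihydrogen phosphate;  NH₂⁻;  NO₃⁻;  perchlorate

The more stable X⁻ (or X) is on its own — i.e. the weaker a base it is — the better a leaving group it makes.
perchlorate: pKₐ(HClO₄) ≈ -10
chloride (Cl⁻): pKₐ(HCl) ≈ -7
NO₃⁻: pKₐ(HNO₃) ≈ -1.3
dihydrogen phosphate: pKₐ(H₃PO₄) ≈ 2.1
NH₂⁻: pKₐ(NH₃) ≈ 38
methyl carbanion: pKₐ(CH₄) ≈ 48

perchlorate > chloride (Cl⁻) > NO₃⁻ > dihydrogen phosphate > NH₂⁻ > methyl carbanion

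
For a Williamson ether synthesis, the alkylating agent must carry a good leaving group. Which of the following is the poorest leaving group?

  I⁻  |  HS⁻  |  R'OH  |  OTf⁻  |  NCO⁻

HS⁻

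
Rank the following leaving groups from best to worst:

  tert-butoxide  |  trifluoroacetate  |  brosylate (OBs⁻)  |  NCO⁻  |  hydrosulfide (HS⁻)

brosylate (OBs⁻): pKₐ(p-BrC₆H₄SO₃H) ≈ -2.8 — arenesulfonate with a p-bromo substituent
trifluoroacetate: pKₐ(CF₃COOH) ≈ 0.2
NCO⁻: pKₐ(HOCN) ≈ 3.5 — resonance between N and O
hydrosulfide (HS⁻): pKₐ(H₂S) ≈ 7
tert-butoxide: pKₐ(t-BuOH) ≈ 18 — bulky, strongly basic alkoxide

brosylate (OBs⁻) > trifluoroacetate > NCO⁻ > hydrosulfide (HS⁻) > tert-butoxide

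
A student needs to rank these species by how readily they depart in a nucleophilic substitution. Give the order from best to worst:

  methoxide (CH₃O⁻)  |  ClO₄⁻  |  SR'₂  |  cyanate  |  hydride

A good leaving group is a weak base: the lower the pKₐ of its conjugate acid, the more readily it departs.
ClO₄⁻: pKₐ(HClO₄) ≈ -10 — extremely weak base; rarely used for safety reasons
SR'₂: pKₐ(R'₂SH⁺) ≈ -7 — neutral; leaves from a sulfonium salt (R–SR'₂⁺)
cyanate: pKₐ(HOCN) ≈ 3.5 — resonance between N and O
methoxide (CH₃O⁻): pKₐ(CH₃OH) ≈ 15.5
hydride: pKₐ(H₂) ≈ 36

ClO₄⁻ > SR'₂ > cyanate > methoxide (CH₃O⁻) > hydride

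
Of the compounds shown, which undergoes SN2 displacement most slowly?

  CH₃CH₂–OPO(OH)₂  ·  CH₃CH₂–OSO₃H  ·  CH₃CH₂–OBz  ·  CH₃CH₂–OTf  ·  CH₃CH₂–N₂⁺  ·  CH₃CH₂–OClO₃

CH₃CH₂–OBz

Same R in every case — rank the leaving groups.
Leaving-group ability tracks the stability of the departed species; conjugate-acid pKₐ is the usual yardstick (lower pKₐ → better LG).
CH₃CH₂–N₂⁺ loses N₂: no meaningful conjugate acid; N₂ departs as an exceptionally stable neutral molecule
CH₃CH₂–OTf loses OTf⁻: pKₐ(CF₃SO₃H (triflic acid)) ≈ -14
CH₃CH₂–OClO₃ loses ClO₄⁻: pKₐ(HClO₄) ≈ -10
CH₃CH₂–OSO₃H loses HSO₄⁻: pKₐ(H₂SO₄) ≈ -3
CH₃CH₂–OPO(OH)₂ loses H₂PO₄⁻: pKₐ(H₃PO₄) ≈ 2.1
CH₃CH₂–OBz loses PhCOO⁻: pKₐ(C₆H₅COOH) ≈ 4.2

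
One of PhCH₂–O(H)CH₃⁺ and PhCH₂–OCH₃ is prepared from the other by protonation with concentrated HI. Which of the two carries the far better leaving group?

From PhCH₂–OCH₃ the departing group would be CH₃O⁻ (pKₐ(CH₃OH) ≈ 15.5). Strong base; alkoxides do not leave unassisted.
From PhCH₂–O(H)CH₃⁺ the leaving group is R'OH (pKₐ(R'OH₂⁺) ≈ -2.4). Neutral; leaves from a protonated ether (an oxonium ion, R–O(H)R'⁺).
Protonation with concentrated HI works by allowing neutral methanol, rather than methoxide, to depart, making PhCH₂–O(H)CH₃⁺ enormously more reactive.

PhCH₂–O(H)CH₃⁺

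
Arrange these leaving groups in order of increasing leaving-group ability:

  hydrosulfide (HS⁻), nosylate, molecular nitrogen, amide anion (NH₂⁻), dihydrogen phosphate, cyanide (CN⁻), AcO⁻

molecular nitrogen: no meaningful conjugate acid; N₂ departs as an exceptionally stable neutral molecule
nosylate: pKₐ(p-O₂NC₆H₄SO₃H) ≈ -3.5 — p-nitro group further stabilises the sulfonate
dihydrogen phosphate: pKₐ(H₃PO₄) ≈ 2.1
AcO⁻: pKₐ(CH₃COOH) ≈ 4.8
hydrosulfide (HS⁻): pKₐ(H₂S) ≈ 7 — larger and more polarisable than the oxygen analogue
cyanide (CN⁻): pKₐ(HCN) ≈ 9.2 — sp carbon stabilises the charge somewhat, but still a poor LG
amide anion (NH₂⁻): pKₐ(NH₃) ≈ 38 — extremely strong base; never a leaving group
Reversing gives the worst-to-best order requested.

amide anion (NH₂⁻) < cyanide (CN⁻) < hydrosulfide (HS⁻) < AcO⁻ < dihydrogen phosphate < nosylate < molecular nitrogen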